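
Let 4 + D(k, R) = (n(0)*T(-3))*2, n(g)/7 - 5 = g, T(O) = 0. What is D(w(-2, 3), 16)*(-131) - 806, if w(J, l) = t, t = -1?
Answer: -282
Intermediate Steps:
w(J, l) = -1
n(g) = 35 + 7*g
D(k, R) = -4 (D(k, R) = -4 + ((35 + 7*0)*0)*2 = -4 + ((35 + 0)*0)*2 = -4 + (35*0)*2 = -4 + 0*2 = -4 + 0 = -4)
D(w(-2, 3), 16)*(-131) - 806 = -4*(-131) - 806 = 524 - 806 = -282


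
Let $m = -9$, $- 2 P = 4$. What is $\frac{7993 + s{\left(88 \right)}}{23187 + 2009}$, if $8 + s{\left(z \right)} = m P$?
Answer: $\frac{8003}{25196} \approx 0.31763$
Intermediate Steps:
$P = -2$ ($P = \left(- \frac{1}{2}\right) 4 = -2$)
$s{\left(z \right)} = 10$ ($s{\left(z \right)} = -8 - -18 = -8 + 18 = 10$)
$\frac{7993 + s{\left(88 \right)}}{23187 + 2009} = \frac{7993 + 10}{23187 + 2009} = \frac{8003}{25196}$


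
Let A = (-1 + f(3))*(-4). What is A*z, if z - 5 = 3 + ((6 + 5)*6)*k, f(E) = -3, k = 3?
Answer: 3296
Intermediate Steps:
A = 16 (A = (-1 - 3)*(-4) = -4*(-4) = 16)
z = 206 (z = 5 + (3 + ((6 + 5)*6)*3) = 5 + (3 + (11*6)*3) = 5 + (3 + 66*3) = 5 + (3 + 198) = 5 + 201 = 206)
A*z = 16*206 = 3296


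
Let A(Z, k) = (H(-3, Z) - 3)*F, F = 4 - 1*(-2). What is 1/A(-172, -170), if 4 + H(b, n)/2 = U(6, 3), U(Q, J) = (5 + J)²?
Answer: 1/702 ≈ 0.0014245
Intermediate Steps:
F = 6 (F = 4 + 2 = 6)
H(b, n) = 120 (H(b, n) = -8 + 2*(5 + 3)² = -8 + 2*8² = -8 + 2*64 = -8 + 128 = 120)
A(Z, k) = 702 (A(Z, k) = (120 - 3)*6 = 117*6 = 702)
1/A(-172, -170) = 1/702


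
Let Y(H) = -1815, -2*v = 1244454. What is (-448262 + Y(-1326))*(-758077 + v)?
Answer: 621243083408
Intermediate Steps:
v = -622227 (v = -1/2*1244454 = -622227)
(-448262 + Y(-1326))*(-758077 + v) = (-448262 - 1815)*(-758077 - 622227) = -450077*(-1380304) = 621243083408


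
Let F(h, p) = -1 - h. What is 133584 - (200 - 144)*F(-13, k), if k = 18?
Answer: 132912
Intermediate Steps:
133584 - (200 - 144)*F(-13, k) = 133584 - (200 - 144)*(-1 - 1*(-13)) = 133584 - 56*(-1 + 13) = 133584 - 56*12 = 133584 - 1*672 = 133584 - 672 = 132912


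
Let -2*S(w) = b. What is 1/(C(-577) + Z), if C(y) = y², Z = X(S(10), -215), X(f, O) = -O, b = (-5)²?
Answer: 1/333144 ≈ 3.0017e-6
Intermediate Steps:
b = 25
S(w) = -25/2 (S(w) = -½*25 = -25/2)
Z = 215 (Z = -1*(-215) = 215)
1/(C(-577) + Z) = 1/((-577)² + 215) = 1/(332929 + 215) = 1/333144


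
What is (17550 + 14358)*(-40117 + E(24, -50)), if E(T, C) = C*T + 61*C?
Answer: -1415662236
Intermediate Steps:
E(T, C) = 61*C + C*T
(17550 + 14358)*(-40117 + E(24, -50)) = (17550 + 14358)*(-40117 - 50*(61 + 24)) = 31908*(-40117 - 50*85) = 31908*(-40117 - 4250) = 31908*(-44367) = -1415662236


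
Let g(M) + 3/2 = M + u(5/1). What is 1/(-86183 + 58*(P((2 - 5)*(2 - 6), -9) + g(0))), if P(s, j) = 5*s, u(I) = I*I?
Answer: -1/81340 ≈ -1.2294e-5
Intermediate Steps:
u(I) = I²
g(M) = 47/2 + M (g(M) = -3/2 + (M + (5/1)²) = -3/2 + (M + (5*1)²) = -3/2 + (M + 5²) = -3/2 + (M + 25) = -3/2 + (25 + M) = 47/2 + M)
1/(-86183 + 58*(P((2 - 5)*(2 - 6), -9) + g(0))) = 1/(-86183 + 58*(5*((2 - 5)*(2 - 6)) + (47/2 + 0))) = 1/(-86183 + 58*(5*(-3*(-4)) + 47/2)) = 1/(-86183 + 58*(5*12 + 47/2)) = 1/(-86183 + 58*(60 + 47/2)) = 1/(-86183 + 58*(167/2)) = 1/(-86183 + 4843) = 1/(-81340) = -1/81340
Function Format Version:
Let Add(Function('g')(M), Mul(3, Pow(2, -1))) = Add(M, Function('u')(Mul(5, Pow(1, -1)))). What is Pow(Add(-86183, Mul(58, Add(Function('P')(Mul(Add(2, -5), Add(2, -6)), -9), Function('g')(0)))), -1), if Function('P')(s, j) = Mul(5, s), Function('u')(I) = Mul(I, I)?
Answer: Rational(-1, 81340) ≈ -1.2294e-5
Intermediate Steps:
Function('u')(I) = Pow(I, 2)
Function('g')(M) = Add(Rational(47, 2), M) (Function('g')(M) = Add(Rational(-3, 2), Add(M, Pow(Mul(5, Pow(1, -1)), 2))) = Add(Rational(-3, 2), Add(M, Pow(Mul(5, 1), 2))) = Add(Rational(-3, 2), Add(M, Pow(5, 2))) = Add(Rational(-3, 2), Add(M, 25)) = Add(Rational(-3, 2), Add(25, M)) = Add(Rational(47, 2), M))
Pow(Add(-86183, Mul(58, Add(Function('P')(Mul(Add(2, -5), Add(2, -6)), -9), Function('g')(0)))), -1) = Pow(Add(-86183, Mul(58, Add(Mul(5, Mul(Add(2, -5), Add(2, -6))), Add(Rational(47, 2), 0)))), -1) = Pow(Add(-86183, Mul(58, Add(Mul(5, Mul(-3, -4)), Rational(47, 2)))), -1) = Pow(Add(-86183, Mul(58, Add(Mul(5, 12), Rational(47, 2)))), -1) = Pow(Add(-86183, Mul(58, Add(60, Rational(47, 2)))), -1) = Pow(Add(-86183, Mul(58, Rational(167, 2))), -1) = Pow(Add(-86183, 4843), -1) = Pow(-81340, -1) = Rational(-1, 81340)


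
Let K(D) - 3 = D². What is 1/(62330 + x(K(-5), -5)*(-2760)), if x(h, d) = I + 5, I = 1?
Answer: 1/45770 ≈ 2.1848e-5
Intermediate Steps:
K(D) = 3 + D²
x(h, d) = 6 (x(h, d) = 1 + 5 = 6)
1/(62330 + x(K(-5), -5)*(-2760)) = 1/(62330 + 6*(-2760)) = 1/(62330 - 16560) = 1/45770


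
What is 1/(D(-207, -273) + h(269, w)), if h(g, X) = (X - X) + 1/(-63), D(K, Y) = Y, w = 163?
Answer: -63/17200 ≈ -0.0036628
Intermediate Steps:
h(g, X) = -1/63 (h(g, X) = 0 - 1/63 = -1/63)
1/(D(-207, -273) + h(269, w)) = 1/(-273 - 1/63) = 1/(-17200/63) = -63/17200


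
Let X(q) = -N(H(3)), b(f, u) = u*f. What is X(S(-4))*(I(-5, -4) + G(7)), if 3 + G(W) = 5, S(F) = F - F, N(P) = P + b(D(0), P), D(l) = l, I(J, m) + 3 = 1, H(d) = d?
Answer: 0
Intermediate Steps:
I(J, m) = -2 (I(J, m) = -3 + 1 = -2)
b(f, u) = f*u
N(P) = P (N(P) = P + 0*P = P + 0 = P)
S(F) = 0
X(q) = -3 (X(q) = -1*3 = -3)
G(W) = 2 (G(W) = -3 + 5 = 2)
X(S(-4))*(I(-5, -4) + G(7)) = -3*(-2 + 2) = -3*0 = 0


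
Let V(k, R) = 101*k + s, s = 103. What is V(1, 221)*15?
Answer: 3060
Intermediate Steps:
V(k, R) = 103 + 101*k (V(k, R) = 101*k + 103 = 103 + 101*k)
V(1, 221)*15 = (103 + 101*1)*15 = (103 + 101)*15 = 204*15 = 3060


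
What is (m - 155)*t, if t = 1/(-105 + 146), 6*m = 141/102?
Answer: -31573/8364 ≈ -3.7749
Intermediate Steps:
m = 47/204 (m = (141/102)/6 = (141*(1/102))/6 = (⅙)*(47/34) = 47/204 ≈ 0.23039)
t = 1/41 ≈ 0.024390
(m - 155)*t = (47/204 - 155)*(1/41) = -31573/204*1/41 = -31573/8364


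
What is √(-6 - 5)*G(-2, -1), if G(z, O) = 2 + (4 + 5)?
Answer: 11*I*√11 ≈ 36.483*I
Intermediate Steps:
G(z, O) = 11 (G(z, O) = 2 + 9 = 11)
√(-6 - 5)*G(-2, -1) = √(-6 - 5)*11 = √(-11)*11 = (I*√11)*11 = 11*I*√11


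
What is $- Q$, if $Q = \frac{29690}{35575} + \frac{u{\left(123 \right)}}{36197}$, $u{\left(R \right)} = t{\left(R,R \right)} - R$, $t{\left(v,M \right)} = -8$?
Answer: $- \frac{214005721}{257541655} \approx -0.83096$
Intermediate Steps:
$u{\left(R \right)} = -8 - R$
$Q = \frac{214005721}{257541655}$ ($Q = \frac{29690}{35575} + \frac{-8 - 123}{36197} = 29690 \cdot \frac{1}{35575} + \left(-8 - 123\right) \frac{1}{36197} = \frac{5938}{7115} - \frac{131}{36197} = \frac{214005721}{257541655} \approx 0.83096$)
$- Q = \left(-1\right) \frac{214005721}{257541655} = - \frac{214005721}{257541655}$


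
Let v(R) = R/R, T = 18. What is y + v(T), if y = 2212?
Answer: 2213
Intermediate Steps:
v(R) = 1
y + v(T) = 2212 + 1 = 2213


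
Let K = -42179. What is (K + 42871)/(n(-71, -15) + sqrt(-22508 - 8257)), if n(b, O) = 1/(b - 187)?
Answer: -178536/2047841461 - 46062288*I*sqrt(30765)/2047841461 ≈ -8.7183e-5 - 3.9453*I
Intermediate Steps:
n(b, O) = 1/(-187 + b)
(K + 42871)/(n(-71, -15) + sqrt(-22508 - 8257)) = (-42179 + 42871)/(1/(-187 - 71) + sqrt(-22508 - 8257)) = 692/(1/(-258) + sqrt(-30765)) = 692/(-1/258 + I*sqrt(30765))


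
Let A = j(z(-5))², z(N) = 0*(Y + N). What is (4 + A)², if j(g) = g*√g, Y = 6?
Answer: 16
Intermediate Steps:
z(N) = 0 (z(N) = 0*(6 + N) = 0)
j(g) = g^(3/2)
A = 0 (A = (0^(3/2))² = 0² = 0)
(4 + A)² = (4 + 0)² = 4² = 16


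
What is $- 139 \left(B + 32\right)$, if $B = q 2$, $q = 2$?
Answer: $-5004$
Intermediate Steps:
$B = 4$ ($B = 2 \cdot 2 = 4$)
$- 139 \left(B + 32\right) = - 139 \left(4 + 32\right) = \left(-139\right) 36 = -5004$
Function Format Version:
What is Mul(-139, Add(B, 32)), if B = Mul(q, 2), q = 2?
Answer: -5004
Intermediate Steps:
B = 4 (B = Mul(2, 2) = 4)
Mul(-139, Add(B, 32)) = Mul(-139, Add(4, 32)) = Mul(-139, 36) = -5004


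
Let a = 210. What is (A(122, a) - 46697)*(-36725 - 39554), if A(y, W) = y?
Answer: 3552694425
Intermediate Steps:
(A(122, a) - 46697)*(-36725 - 39554) = (122 - 46697)*(-36725 - 39554) = -46575*(-76279) = 3552694425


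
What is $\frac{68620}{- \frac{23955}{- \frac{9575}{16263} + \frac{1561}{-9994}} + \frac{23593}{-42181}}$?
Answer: $\frac{350458618162180460}{164227355493969661} \approx 2.134$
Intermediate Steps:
$\frac{68620}{- \frac{23955}{- \frac{9575}{16263} + \frac{1561}{-9994}} + \frac{23593}{-42181}} = \frac{68620}{- \frac{23955}{\left(-9575\right) \frac{1}{16263} + 1561 \left(- \frac{1}{9994}\right)} + 23593 \left(- \frac{1}{42181}\right)} = \frac{68620}{- \frac{23955}{- \frac{9575}{16263} - \frac{1561}{9994}} - \frac{23593}{42181}} = \frac{68620}{- \frac{23955}{- \frac{121079093}{162532422}} - \frac{23593}{42181}} = \frac{68620}{\left(-23955\right) \left(- \frac{162532422}{121079093}\right) - \frac{23593}{42181}} = \frac{68620}{\frac{3893464169010}{121079093} - \frac{23593}{42181}} = \frac{68620}{\frac{164227355493969661}{5107237221833}} = 68620 \cdot \frac{5107237221833}{164227355493969661} = \frac{350458618162180460}{164227355493969661}$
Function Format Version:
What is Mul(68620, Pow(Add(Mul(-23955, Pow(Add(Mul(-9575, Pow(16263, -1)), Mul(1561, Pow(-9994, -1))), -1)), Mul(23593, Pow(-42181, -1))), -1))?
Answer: Rational(350458618162180460, 164227355493969661) ≈ 2.1340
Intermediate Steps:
Mul(68620, Pow(Add(Mul(-23955, Pow(Add(Mul(-9575, Pow(16263, -1)), Mul(1561, Pow(-9994, -1))), -1)), Mul(23593, Pow(-42181, -1))), -1)) = Mul(68620, Pow(Add(Mul(-23955, Pow(Add(Mul(-9575, Rational(1, 16263)), Mul(1561, Rational(-1, 9994))), -1)), Mul(23593, Rational(-1, 42181))), -1)) = Mul(68620, Pow(Add(Mul(-23955, Pow(Add(Rational(-9575, 16263), Rational(-1561, 9994)), -1)), Rational(-23593, 42181)), -1)) = Mul(68620, Pow(Add(Mul(-23955, Pow(Rational(-121079093, 162532422), -1)), Rational(-23593, 42181)), -1)) = Mul(68620, Pow(Add(Mul(-23955, Rational(-162532422, 121079093)), Rational(-23593, 42181)), -1)) = Mul(68620, Pow(Add(Rational(3893464169010, 121079093), Rational(-23593, 42181)), -1)) = Mul(68620, Pow(Rational(164227355493969661, 5107237221833), -1)) = Mul(68620, Rational(5107237221833, 164227355493969661)) = Rational(350458618162180460, 164227355493969661)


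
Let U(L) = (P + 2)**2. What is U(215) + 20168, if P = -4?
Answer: 20172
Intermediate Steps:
U(L) = 4 (U(L) = (-4 + 2)**2 = (-2)**2 = 4)
U(215) + 20168 = 4 + 20168 = 20172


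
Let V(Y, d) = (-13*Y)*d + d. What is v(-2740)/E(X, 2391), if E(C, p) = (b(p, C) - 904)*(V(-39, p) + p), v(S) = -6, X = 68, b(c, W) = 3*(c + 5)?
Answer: -1/1274624566 ≈ -7.8454e-10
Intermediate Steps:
b(c, W) = 15 + 3*c (b(c, W) = 3*(5 + c) = 15 + 3*c)
V(Y, d) = d - 13*Y*d (V(Y, d) = -13*Y*d + d = d - 13*Y*d)
E(C, p) = 509*p*(-889 + 3*p) (E(C, p) = ((15 + 3*p) - 904)*(p*(1 - 13*(-39)) + p) = (-889 + 3*p)*(p*(1 + 507) + p) = (-889 + 3*p)*(p*508 + p) = (-889 + 3*p)*(508*p + p) = (-889 + 3*p)*(509*p) = 509*p*(-889 + 3*p))
v(-2740)/E(X, 2391) = -6*1/(1217019*(-889 + 3*2391)) = -6*1/(1217019*(-889 + 7173)) = -6/(509*2391*6284) = -6/7647747396 = -6*1/7647747396 = -1/1274624566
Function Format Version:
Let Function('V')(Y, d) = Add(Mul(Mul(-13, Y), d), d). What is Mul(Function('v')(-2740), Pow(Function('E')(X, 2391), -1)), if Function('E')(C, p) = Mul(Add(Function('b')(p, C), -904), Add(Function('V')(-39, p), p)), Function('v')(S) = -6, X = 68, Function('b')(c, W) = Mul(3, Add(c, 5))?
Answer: Rational(-1, 1274624566) ≈ -7.8454e-10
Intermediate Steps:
Function('b')(c, W) = Add(15, Mul(3, c)) (Function('b')(c, W) = Mul(3, Add(5, c)) = Add(15, Mul(3, c)))
Function('V')(Y, d) = Add(d, Mul(-13, Y, d)) (Function('V')(Y, d) = Add(Mul(-13, Y, d), d) = Add(d, Mul(-13, Y, d)))
Function('E')(C, p) = Mul(509, p, Add(-889, Mul(3, p))) (Function('E')(C, p) = Mul(Add(Add(15, Mul(3, p)), -904), Add(Mul(p, Add(1, Mul(-13, -39))), p)) = Mul(Add(-889, Mul(3, p)), Add(Mul(p, Add(1, 507)), p)) = Mul(Add(-889, Mul(3, p)), Add(Mul(p, 508), p)) = Mul(Add(-889, Mul(3, p)), Add(Mul(508, p), p)) = Mul(Add(-889, Mul(3, p)), Mul(509, p)) = Mul(509, p, Add(-889, Mul(3, p))))
Mul(Function('v')(-2740), Pow(Function('E')(X, 2391), -1)) = Mul(-6, Pow(Mul(509, 2391, Add(-889, Mul(3, 2391))), -1)) = Mul(-6, Pow(Mul(509, 2391, Add(-889, 7173)), -1)) = Mul(-6, Pow(Mul(509, 2391, 6284), -1)) = Mul(-6, Pow(7647747396, -1)) = Mul(-6, Rational(1, 7647747396)) = Rational(-1, 1274624566)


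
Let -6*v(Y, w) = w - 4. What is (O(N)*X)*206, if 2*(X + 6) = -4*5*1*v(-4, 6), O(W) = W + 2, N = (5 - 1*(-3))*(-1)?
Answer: 3296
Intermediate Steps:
v(Y, w) = ⅔ - w/6 (v(Y, w) = -(w - 4)/6 = -(-4 + w)/6 = ⅔ - w/6)
N = -8 (N = (5 + 3)*(-1) = 8*(-1) = -8)
O(W) = 2 + W
X = -8/3 (X = -6 + (-4*5*1*(⅔ - ⅙*6))/2 = -6 + (-20*(⅔ - 1))/2 = -6 + (-20*(-1)/3)/2 = -6 + (-4*(-5/3))/2 = -6 + (½)*(20/3) = -6 + 10/3 = -8/3 ≈ -2.6667)
(O(N)*X)*206 = ((2 - 8)*(-8/3))*206 = -6*(-8/3)*206 = 16*206 = 3296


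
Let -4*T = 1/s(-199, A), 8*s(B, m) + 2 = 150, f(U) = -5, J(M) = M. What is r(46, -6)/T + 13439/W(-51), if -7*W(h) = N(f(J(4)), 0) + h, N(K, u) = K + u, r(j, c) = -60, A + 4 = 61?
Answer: 48959/8 ≈ 6119.9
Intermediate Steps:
A = 57 (A = -4 + 61 = 57)
s(B, m) = 37/2 (s(B, m) = -¼ + (⅛)*150 = -¼ + 75/4 = 37/2)
T = -1/74 (T = -1/(4*37/2) = -¼*2/37 = -1/74 ≈ -0.013514)
W(h) = 5/7 - h/7 (W(h) = -((-5 + 0) + h)/7 = -(-5 + h)/7 = 5/7 - h/7)
r(46, -6)/T + 13439/W(-51) = -60/(-1/74) + 13439/(5/7 - ⅐*(-51)) = -60*(-74) + 13439/(5/7 + 51/7) = 4440 + 13439/8 = 48959/8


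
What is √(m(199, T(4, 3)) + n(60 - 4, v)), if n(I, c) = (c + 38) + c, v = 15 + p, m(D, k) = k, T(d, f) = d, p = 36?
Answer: 12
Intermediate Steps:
v = 51 (v = 15 + 36 = 51)
n(I, c) = 38 + 2*c (n(I, c) = (38 + c) + c = 38 + 2*c)
√(m(199, T(4, 3)) + n(60 - 4, v)) = √(4 + (38 + 2*51)) = √(4 + (38 + 102)) = √(4 + 140) = √144 = 12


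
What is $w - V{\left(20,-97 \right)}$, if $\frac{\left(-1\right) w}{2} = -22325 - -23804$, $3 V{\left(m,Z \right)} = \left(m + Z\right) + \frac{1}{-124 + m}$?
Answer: $- \frac{914887}{312} \approx -2932.3$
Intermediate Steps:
$V{\left(m,Z \right)} = \frac{Z}{3} + \frac{m}{3} + \frac{1}{3 \left(-124 + m\right)}$ ($V{\left(m,Z \right)} = \frac{\left(m + Z\right) + \frac{1}{-124 + m}}{3} = \frac{\left(Z + m\right) + \frac{1}{-124 + m}}{3} = \frac{Z + m + \frac{1}{-124 + m}}{3} = \frac{Z}{3} + \frac{m}{3} + \frac{1}{3 \left(-124 + m\right)}$)
$w = -2958$ ($w = - 2 \left(-22325 - -23804\right) = - 2 \left(-22325 + 23804\right) = \left(-2\right) 1479 = -2958$)
$w - V{\left(20,-97 \right)} = -2958 - \frac{1 + 20^{2} - -12028 - 2480 - 1940}{3 \left(-124 + 20\right)} = -2958 - \frac{1 + 400 + 12028 - 2480 - 1940}{3 \left(-104\right)} = -2958 - \frac{1}{3} \left(- \frac{1}{104}\right) 8009 = -2958 - - \frac{8009}{312} = -2958 + \frac{8009}{312} = - \frac{914887}{312}$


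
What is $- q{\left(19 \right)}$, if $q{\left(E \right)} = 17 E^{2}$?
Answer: $-6137$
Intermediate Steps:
$- q{\left(19 \right)} = - 17 \cdot 19^{2} = - 17 \cdot 361 = \left(-1\right) 6137 = -6137$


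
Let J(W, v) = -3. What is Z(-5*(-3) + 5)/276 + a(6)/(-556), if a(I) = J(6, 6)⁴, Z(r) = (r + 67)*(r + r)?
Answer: 159377/12788 ≈ 12.463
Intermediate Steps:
Z(r) = 2*r*(67 + r) (Z(r) = (67 + r)*(2*r) = 2*r*(67 + r))
a(I) = 81 (a(I) = (-3)⁴ = 81)
Z(-5*(-3) + 5)/276 + a(6)/(-556) = (2*(-5*(-3) + 5)*(67 + (-5*(-3) + 5)))/276 + 81/(-556) = (2*(15 + 5)*(67 + (15 + 5)))*(1/276) + 81*(-1/556) = (2*20*(67 + 20))*(1/276) - 81/556 = (2*20*87)*(1/276) - 81/556 = 3480*(1/276) - 81/556 = 290/23 - 81/556 = 159377/12788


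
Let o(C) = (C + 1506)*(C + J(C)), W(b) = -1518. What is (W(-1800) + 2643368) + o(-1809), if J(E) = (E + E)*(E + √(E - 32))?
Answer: -1979933509 + 1096254*I*√1841 ≈ -1.9799e+9 + 4.7037e+7*I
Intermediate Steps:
J(E) = 2*E*(E + √(-32 + E)) (J(E) = (2*E)*(E + √(-32 + E)) = 2*E*(E + √(-32 + E)))
o(C) = (1506 + C)*(C + 2*C*(C + √(-32 + C))) (o(C) = (C + 1506)*(C + 2*C*(C + √(-32 + C))) = (1506 + C)*(C + 2*C*(C + √(-32 + C))))
(W(-1800) + 2643368) + o(-1809) = (-1518 + 2643368) - 1809*(1506 + 3012*√(-32 - 1809) + 3013*(-1809) + 2*(-1809)*(-1809 + √(-32 - 1809))) = 2641850 - 1809*(1506 + 3012*√(-1841) - 5450517 + 2*(-1809)*(-1809 + √(-1841))) = 2641850 - 1809*(1506 + 3012*(I*√1841) - 5450517 + 2*(-1809)*(-1809 + I*√1841)) = 2641850 - 1809*(1506 + 3012*I*√1841 - 5450517 + (6544962 - 3618*I*√1841)) = 2641850 - 1809*(1095951 - 606*I*√1841) = 2641850 + (-1982575359 + 1096254*I*√1841) = -1979933509 + 1096254*I*√1841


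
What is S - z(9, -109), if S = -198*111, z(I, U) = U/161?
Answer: -3538349/161 ≈ -21977.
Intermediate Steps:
z(I, U) = U/161 (z(I, U) = U*(1/161) = U/161)
S = -21978
S - z(9, -109) = -21978 - (-109)/161 = -21978 - 1*(-109/161) = -21978 + 109/161 = -3538349/161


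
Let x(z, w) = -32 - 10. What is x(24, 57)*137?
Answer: -5754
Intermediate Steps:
x(z, w) = -42
x(24, 57)*137 = -42*137 = -5754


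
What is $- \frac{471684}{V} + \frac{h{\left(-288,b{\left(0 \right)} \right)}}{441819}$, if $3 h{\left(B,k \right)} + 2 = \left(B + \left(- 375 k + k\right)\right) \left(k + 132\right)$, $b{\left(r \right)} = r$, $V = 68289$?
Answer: $- \frac{209264356930}{30171377691} \approx -6.9359$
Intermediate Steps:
$h{\left(B,k \right)} = - \frac{2}{3} + \frac{\left(132 + k\right) \left(B - 374 k\right)}{3}$ ($h{\left(B,k \right)} = - \frac{2}{3} + \frac{\left(B + \left(- 375 k + k\right)\right) \left(k + 132\right)}{3} = - \frac{2}{3} + \frac{\left(B - 374 k\right) \left(132 + k\right)}{3} = - \frac{2}{3} + \frac{\left(132 + k\right) \left(B - 374 k\right)}{3}$)
$- \frac{471684}{V} + \frac{h{\left(-288,b{\left(0 \right)} \right)}}{441819} = - \frac{471684}{68289} + \frac{- \frac{2}{3} - 0 + 44 \left(-288\right) - \frac{374 \cdot 0^{2}}{3} + \frac{1}{3} \left(-288\right) 0}{441819} = \left(-471684\right) \frac{1}{68289} + \left(- \frac{2}{3} + 0 - 12672 - 0 + 0\right) \frac{1}{441819} = - \frac{157228}{22763} + \left(- \frac{2}{3} + 0 - 12672 + 0 + 0\right) \frac{1}{441819} = - \frac{157228}{22763} - \frac{38018}{1325457} = - \frac{209264356930}{30171377691}$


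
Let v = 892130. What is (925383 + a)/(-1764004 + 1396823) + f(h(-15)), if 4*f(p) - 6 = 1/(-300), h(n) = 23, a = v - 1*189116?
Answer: -1293517781/440617200 ≈ -2.9357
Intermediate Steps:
a = 703014 (a = 892130 - 1*189116 = 892130 - 189116 = 703014)
f(p) = 1799/1200 (f(p) = 3/2 + (1/4)/(-300) = 3/2 + (1/4)*(-1/300) = 3/2 - 1/1200 = 1799/1200)
(925383 + a)/(-1764004 + 1396823) + f(h(-15)) = (925383 + 703014)/(-1764004 + 1396823) + 1799/1200 = 1628397/(-367181) + 1799/1200 = 1628397*(-1/367181) + 1799/1200 = -1628397/367181 + 1799/1200 = -1293517781/440617200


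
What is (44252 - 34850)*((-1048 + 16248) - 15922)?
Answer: -6788244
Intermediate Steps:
(44252 - 34850)*((-1048 + 16248) - 15922) = 9402*(15200 - 15922) = 9402*(-722) = -6788244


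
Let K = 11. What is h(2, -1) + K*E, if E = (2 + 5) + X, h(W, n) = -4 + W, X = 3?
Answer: 108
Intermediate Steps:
E = 10 (E = (2 + 5) + 3 = 7 + 3 = 10)
h(2, -1) + K*E = (-4 + 2) + 11*10 = -2 + 110 = 108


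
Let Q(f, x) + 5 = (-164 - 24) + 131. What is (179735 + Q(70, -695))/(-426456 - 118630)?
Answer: -179673/545086 ≈ -0.32962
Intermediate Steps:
Q(f, x) = -62 (Q(f, x) = -5 + ((-164 - 24) + 131) = -5 + (-188 + 131) = -5 - 57 = -62)
(179735 + Q(70, -695))/(-426456 - 118630) = (179735 - 62)/(-426456 - 118630) = 179673/(-545086) = 179673*(-1/545086) = -179673/545086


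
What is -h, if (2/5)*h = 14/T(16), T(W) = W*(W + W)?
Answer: -35/512 ≈ -0.068359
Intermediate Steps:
T(W) = 2*W² (T(W) = W*(2*W) = 2*W²)
h = 35/512 (h = 5*(14/((2*16²)))/2 = 5*(14/((2*256)))/2 = 5*(14/512)/2 = 5*(14*(1/512))/2 = (5/2)*(7/256) = 35/512 ≈ 0.068359)
-h = -1*35/512 = -35/512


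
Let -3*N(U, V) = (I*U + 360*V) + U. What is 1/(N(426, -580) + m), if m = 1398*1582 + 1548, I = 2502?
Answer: 1/1927358 ≈ 5.1884e-7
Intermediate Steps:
N(U, V) = -120*V - 2503*U/3 (N(U, V) = -((2502*U + 360*V) + U)/3 = -((360*V + 2502*U) + U)/3 = -(360*V + 2503*U)/3 = -120*V - 2503*U/3)
m = 2213184 (m = 2211636 + 1548 = 2213184)
1/(N(426, -580) + m) = 1/((-120*(-580) - 2503/3*426) + 2213184) = 1/((69600 - 355426) + 2213184) = 1/(-285826 + 2213184) = 1/1927358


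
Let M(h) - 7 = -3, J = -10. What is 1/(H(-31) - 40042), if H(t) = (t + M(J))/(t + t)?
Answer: -62/2482577 ≈ -2.4974e-5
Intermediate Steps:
M(h) = 4 (M(h) = 7 - 3 = 4)
H(t) = (4 + t)/(2*t) (H(t) = (t + 4)/(t + t) = (4 + t)/((2*t)) = (4 + t)*(1/(2*t)) = (4 + t)/(2*t))
1/(H(-31) - 40042) = 1/((½)*(4 - 31)/(-31) - 40042) = 1/((½)*(-1/31)*(-27) - 40042) = 1/(27/62 - 40042) = 1/(-2482577/62) = -62/2482577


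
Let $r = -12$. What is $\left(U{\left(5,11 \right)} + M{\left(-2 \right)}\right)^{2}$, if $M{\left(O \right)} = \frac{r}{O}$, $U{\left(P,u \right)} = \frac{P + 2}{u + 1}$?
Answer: $\frac{6241}{144} \approx 43.34$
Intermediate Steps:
$U{\left(P,u \right)} = \frac{2 + P}{1 + u}$
$M{\left(O \right)} = - \frac{12}{O}$
$\left(U{\left(5,11 \right)} + M{\left(-2 \right)}\right)^{2} = \left(\frac{2 + 5}{1 + 11} - \frac{12}{-2}\right)^{2} = \left(\frac{1}{12} \cdot 7 - -6\right)^{2} = \left(\frac{1}{12} \cdot 7 + 6\right)^{2} = \left(\frac{7}{12} + 6\right)^{2} = \left(\frac{79}{12}\right)^{2} = \frac{6241}{144}$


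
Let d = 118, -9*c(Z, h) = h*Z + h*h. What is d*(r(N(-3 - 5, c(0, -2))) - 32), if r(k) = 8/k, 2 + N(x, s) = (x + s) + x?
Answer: -317656/83 ≈ -3827.2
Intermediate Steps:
c(Z, h) = -h²/9 - Z*h/9 (c(Z, h) = -(h*Z + h*h)/9 = -(Z*h + h²)/9 = -(h² + Z*h)/9 = -h²/9 - Z*h/9)
N(x, s) = -2 + s + 2*x (N(x, s) = -2 + ((x + s) + x) = -2 + ((s + x) + x) = -2 + (s + 2*x) = -2 + s + 2*x)
d*(r(N(-3 - 5, c(0, -2))) - 32) = 118*(8/(-2 - ⅑*(-2)*(0 - 2) + 2*(-3 - 5)) - 32) = 118*(8/(-2 - ⅑*(-2)*(-2) + 2*(-8)) - 32) = 118*(8/(-2 - 4/9 - 16) - 32) = 118*(8/(-166/9) - 32) = 118*(8*(-9/166) - 32) = 118*(-36/83 - 32) = 118*(-2692/83) = -317656/83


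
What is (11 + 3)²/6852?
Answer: 49/1713 ≈ 0.028605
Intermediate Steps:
(11 + 3)²/6852 = 14²*(1/6852) = 196*(1/6852) = 49/1713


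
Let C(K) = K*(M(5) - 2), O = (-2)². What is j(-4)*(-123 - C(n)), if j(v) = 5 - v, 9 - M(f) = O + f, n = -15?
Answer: -1377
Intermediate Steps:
O = 4
M(f) = 5 - f (M(f) = 9 - (4 + f) = 9 + (-4 - f) = 5 - f)
C(K) = -2*K (C(K) = K*((5 - 1*5) - 2) = K*((5 - 5) - 2) = K*(0 - 2) = K*(-2) = -2*K)
j(-4)*(-123 - C(n)) = (5 - 1*(-4))*(-123 - (-2)*(-15)) = (5 + 4)*(-123 - 1*30) = 9*(-123 - 30) = 9*(-153) = -1377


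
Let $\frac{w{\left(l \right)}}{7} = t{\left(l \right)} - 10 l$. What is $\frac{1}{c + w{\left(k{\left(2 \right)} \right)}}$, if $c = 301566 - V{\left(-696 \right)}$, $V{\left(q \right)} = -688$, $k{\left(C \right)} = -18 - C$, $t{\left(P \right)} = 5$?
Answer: $\frac{1}{303689} \approx 3.2928 \cdot 10^{-6}$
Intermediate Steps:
$w{\left(l \right)} = 35 - 70 l$ ($w{\left(l \right)} = 7 \left(5 - 10 l\right) = 35 - 70 l$)
$c = 302254$ ($c = 301566 - -688 = 301566 + 688 = 302254$)
$\frac{1}{c + w{\left(k{\left(2 \right)} \right)}} = \frac{1}{302254 - \left(-35 + 70 \left(-18 - 2\right)\right)} = \frac{1}{302254 + \left(35 - -1400\right)} = \frac{1}{302254 + \left(35 + 1400\right)} = \frac{1}{302254 + 1435} = \frac{1}{303689}$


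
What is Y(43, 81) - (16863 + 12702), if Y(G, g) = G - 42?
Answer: -29564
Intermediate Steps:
Y(G, g) = -42 + G
Y(43, 81) - (16863 + 12702) = (-42 + 43) - (16863 + 12702) = 1 - 1*29565 = 1 - 29565 = -29564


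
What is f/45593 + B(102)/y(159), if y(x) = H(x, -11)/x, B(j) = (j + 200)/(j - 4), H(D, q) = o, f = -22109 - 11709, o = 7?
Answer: 1083042763/15638399 ≈ 69.255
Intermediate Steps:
f = -33818
H(D, q) = 7
B(j) = (200 + j)/(-4 + j)
y(x) = 7/x
f/45593 + B(102)/y(159) = -33818/45593 + ((200 + 102)/(-4 + 102))/((7/159)) = -33818*1/45593 + (302/98)/((7*(1/159))) = -33818/45593 + ((1/98)*302)/(7/159) = -33818/45593 + (151/49)*(159/7) = -33818/45593 + 24009/343 = 1083042763/15638399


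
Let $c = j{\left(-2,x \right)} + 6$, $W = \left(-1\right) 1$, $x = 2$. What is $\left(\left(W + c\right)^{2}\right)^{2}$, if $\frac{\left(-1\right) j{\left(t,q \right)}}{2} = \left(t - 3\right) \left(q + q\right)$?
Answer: $4100625$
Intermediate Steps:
$j{\left(t,q \right)} = - 4 q \left(-3 + t\right)$ ($j{\left(t,q \right)} = - 2 \left(t - 3\right) \left(q + q\right) = - 2 \left(-3 + t\right) 2 q = - 2 \cdot 2 q \left(-3 + t\right) = - 4 q \left(-3 + t\right)$)
$W = -1$
$c = 46$ ($c = 4 \cdot 2 \left(3 - -2\right) + 6 = 4 \cdot 2 \left(3 + 2\right) + 6 = 4 \cdot 2 \cdot 5 + 6 = 40 + 6 = 46$)
$\left(\left(W + c\right)^{2}\right)^{2} = \left(\left(-1 + 46\right)^{2}\right)^{2} = \left(45^{2}\right)^{2} = 2025^{2} = 4100625$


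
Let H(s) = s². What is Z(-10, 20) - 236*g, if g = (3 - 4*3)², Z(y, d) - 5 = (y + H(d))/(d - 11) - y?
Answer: -57173/3 ≈ -19058.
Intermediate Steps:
Z(y, d) = 5 - y + (y + d²)/(-11 + d) (Z(y, d) = 5 + ((y + d²)/(d - 11) - y) = 5 + ((y + d²)/(-11 + d) - y) = 5 + (-y + (y + d²)/(-11 + d)) = 5 - y + (y + d²)/(-11 + d))
g = 81 (g = (3 - 12)² = (-9)² = 81)
Z(-10, 20) - 236*g = (-55 + 20² + 5*20 + 12*(-10) - 1*20*(-10))/(-11 + 20) - 236*81 = (-55 + 400 + 100 - 120 + 200)/9 - 19116 = (⅑)*525 - 19116 = 175/3 - 19116 = -57173/3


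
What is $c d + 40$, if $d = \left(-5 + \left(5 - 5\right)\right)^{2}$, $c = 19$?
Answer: $515$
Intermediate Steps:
$d = 25$ ($d = \left(-5 + \left(5 - 5\right)\right)^{2} = \left(-5 + 0\right)^{2} = \left(-5\right)^{2} = 25$)
$c d + 40 = 19 \cdot 25 + 40 = 475 + 40 = 515$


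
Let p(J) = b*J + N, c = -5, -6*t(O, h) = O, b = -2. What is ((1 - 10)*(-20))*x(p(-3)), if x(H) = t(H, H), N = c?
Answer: -30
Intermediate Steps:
t(O, h) = -O/6
N = -5
p(J) = -5 - 2*J (p(J) = -2*J - 5 = -5 - 2*J)
x(H) = -H/6
((1 - 10)*(-20))*x(p(-3)) = ((1 - 10)*(-20))*(-(-5 - 2*(-3))/6) = (-9*(-20))*(-(-5 + 6)/6) = 180*(-⅙*1) = 180*(-⅙) = -30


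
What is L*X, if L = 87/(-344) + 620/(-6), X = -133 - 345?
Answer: 25549339/516 ≈ 49514.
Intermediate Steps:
X = -478
L = -106901/1032 (L = 87*(-1/344) + 620*(-1/6) = -87/344 - 310/3 = -106901/1032 ≈ -103.59)
L*X = -106901/1032*(-478) = 25549339/516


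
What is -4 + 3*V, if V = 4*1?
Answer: 8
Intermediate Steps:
V = 4
-4 + 3*V = -4 + 3*4 = -4 + 12 = 8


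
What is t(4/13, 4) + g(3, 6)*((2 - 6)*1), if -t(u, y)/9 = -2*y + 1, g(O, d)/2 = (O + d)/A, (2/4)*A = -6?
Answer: 69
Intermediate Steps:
A = -12 (A = 2*(-6) = -12)
g(O, d) = -O/6 - d/6 (g(O, d) = 2*((O + d)/(-12)) = 2*((O + d)*(-1/12)) = 2*(-O/12 - d/12) = -O/6 - d/6)
t(u, y) = -9 + 18*y (t(u, y) = -9*(-2*y + 1) = -9*(1 - 2*y) = -9 + 18*y)
t(4/13, 4) + g(3, 6)*((2 - 6)*1) = (-9 + 18*4) + (-1/6*3 - 1/6*6)*((2 - 6)*1) = (-9 + 72) + (-1/2 - 1)*(-4*1) = 63 - 3/2*(-4) = 63 + 6 = 69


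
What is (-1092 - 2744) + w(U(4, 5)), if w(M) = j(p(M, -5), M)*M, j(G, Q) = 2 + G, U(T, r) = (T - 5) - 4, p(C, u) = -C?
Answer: -3871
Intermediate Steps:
U(T, r) = -9 + T (U(T, r) = (-5 + T) - 4 = -9 + T)
w(M) = M*(2 - M) (w(M) = (2 - M)*M = M*(2 - M))
(-1092 - 2744) + w(U(4, 5)) = (-1092 - 2744) + (-9 + 4)*(2 - (-9 + 4)) = -3836 - 5*(2 - 1*(-5)) = -3836 - 5*(2 + 5) = -3836 - 5*7 = -3836 - 35 = -3871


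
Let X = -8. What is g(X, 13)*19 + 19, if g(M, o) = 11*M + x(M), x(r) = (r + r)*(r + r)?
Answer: 3211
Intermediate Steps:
x(r) = 4*r² (x(r) = (2*r)*(2*r) = 4*r²)
g(M, o) = 4*M² + 11*M (g(M, o) = 11*M + 4*M² = 4*M² + 11*M)
g(X, 13)*19 + 19 = -8*(11 + 4*(-8))*19 + 19 = -8*(11 - 32)*19 + 19 = -8*(-21)*19 + 19 = 168*19 + 19 = 3192 + 19 = 3211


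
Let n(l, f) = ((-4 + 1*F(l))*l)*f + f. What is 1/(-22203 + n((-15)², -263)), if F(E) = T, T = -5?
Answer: 1/510109 ≈ 1.9604e-6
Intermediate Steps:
F(E) = -5
n(l, f) = f - 9*f*l (n(l, f) = ((-4 + 1*(-5))*l)*f + f = ((-4 - 5)*l)*f + f = (-9*l)*f + f = -9*f*l + f = f - 9*f*l)
1/(-22203 + n((-15)², -263)) = 1/(-22203 - 263*(1 - 9*(-15)²)) = 1/(-22203 - 263*(1 - 9*225)) = 1/(-22203 - 263*(1 - 2025)) = 1/(-22203 - 263*(-2024)) = 1/(-22203 + 532312) = 1/510109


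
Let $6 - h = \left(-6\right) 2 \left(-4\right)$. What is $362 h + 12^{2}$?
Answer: $-15060$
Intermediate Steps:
$h = -42$ ($h = 6 - \left(-6\right) 2 \left(-4\right) = 6 - \left(-12\right) \left(-4\right) = 6 - 48 = -42$)
$362 h + 12^{2} = 362 \left(-42\right) + 12^{2} = -15204 + 144 = -15060$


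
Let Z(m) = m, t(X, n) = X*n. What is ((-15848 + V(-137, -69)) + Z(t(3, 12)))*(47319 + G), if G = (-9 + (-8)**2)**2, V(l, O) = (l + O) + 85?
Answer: -802130952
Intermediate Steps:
V(l, O) = 85 + O + l (V(l, O) = (O + l) + 85 = 85 + O + l)
G = 3025 (G = (-9 + 64)**2 = 55**2 = 3025)
((-15848 + V(-137, -69)) + Z(t(3, 12)))*(47319 + G) = ((-15848 + (85 - 69 - 137)) + 3*12)*(47319 + 3025) = ((-15848 - 121) + 36)*50344 = (-15969 + 36)*50344 = -15933*50344 = -802130952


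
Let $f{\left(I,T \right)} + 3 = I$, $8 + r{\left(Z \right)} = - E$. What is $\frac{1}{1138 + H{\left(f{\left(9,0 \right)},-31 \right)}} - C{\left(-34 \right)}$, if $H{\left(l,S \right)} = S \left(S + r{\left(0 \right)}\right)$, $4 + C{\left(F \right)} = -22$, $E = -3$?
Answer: $\frac{58605}{2254} \approx 26.0$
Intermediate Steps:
$r{\left(Z \right)} = -5$ ($r{\left(Z \right)} = -8 - -3 = -8 + 3 = -5$)
$f{\left(I,T \right)} = -3 + I$
$C{\left(F \right)} = -26$ ($C{\left(F \right)} = -4 - 22 = -26$)
$H{\left(l,S \right)} = S \left(-5 + S\right)$ ($H{\left(l,S \right)} = S \left(S - 5\right) = S \left(-5 + S\right)$)
$\frac{1}{1138 + H{\left(f{\left(9,0 \right)},-31 \right)}} - C{\left(-34 \right)} = \frac{1}{1138 - 31 \left(-5 - 31\right)} - -26 = \frac{1}{1138 - -1116} + 26 = \frac{1}{1138 + 1116} + 26 = \frac{1}{2254} + 26 = \frac{58605}{2254}$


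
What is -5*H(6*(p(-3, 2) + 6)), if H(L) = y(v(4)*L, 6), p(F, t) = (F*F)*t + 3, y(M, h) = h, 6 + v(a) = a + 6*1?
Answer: -30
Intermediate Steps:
v(a) = a (v(a) = -6 + (a + 6*1) = -6 + (a + 6) = -6 + (6 + a) = a)
p(F, t) = 3 + t*F² (p(F, t) = F²*t + 3 = t*F² + 3 = 3 + t*F²)
H(L) = 6
-5*H(6*(p(-3, 2) + 6)) = -5*6 = -30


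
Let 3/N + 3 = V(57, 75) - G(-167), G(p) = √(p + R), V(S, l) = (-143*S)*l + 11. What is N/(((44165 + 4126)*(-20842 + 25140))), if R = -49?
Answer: I/(69184906*(-611317*I + 6*√6)) ≈ -2.3644e-14 + 5.6844e-19*I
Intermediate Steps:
V(S, l) = 11 - 143*S*l (V(S, l) = -143*S*l + 11 = 11 - 143*S*l)
G(p) = √(-49 + p) (G(p) = √(p - 49) = √(-49 + p))
N = 3/(-611317 - 6*I*√6) (N = 3/(-3 + ((11 - 143*57*75) - √(-49 - 167))) = 3/(-3 + ((11 - 611325) - √(-216))) = 3/(-3 + (-611314 - 6*I*√6)) = 3/(-611317 - 6*I*√6) ≈ -4.9074e-6 + 1.1798e-10*I)
N/(((44165 + 4126)*(-20842 + 25140))) = (-1833951/373708474705 + 18*I*√6/373708474705)/(((44165 + 4126)*(-20842 + 25140))) = (-1833951/373708474705 + 18*I*√6/373708474705)/((48291*4298)) = (-1833951/373708474705 + 18*I*√6/373708474705)/207554718 = (-1833951/373708474705 + 18*I*√6/373708474705)*(1/207554718) = -87331/3693569384838400390 + 3*I*√6/12927492846934401365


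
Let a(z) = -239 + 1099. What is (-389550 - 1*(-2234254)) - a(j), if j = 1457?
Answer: 1843844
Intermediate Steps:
a(z) = 860
(-389550 - 1*(-2234254)) - a(j) = (-389550 - 1*(-2234254)) - 1*860 = (-389550 + 2234254) - 860 = 1844704 - 860 = 1843844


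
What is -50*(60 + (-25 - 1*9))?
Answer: -1300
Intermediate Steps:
-50*(60 + (-25 - 1*9)) = -50*(60 + (-25 - 9)) = -50*(60 - 34) = -50*26 = -1300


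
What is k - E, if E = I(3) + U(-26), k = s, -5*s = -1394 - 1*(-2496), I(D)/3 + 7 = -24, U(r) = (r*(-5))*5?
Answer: -3887/5 ≈ -777.40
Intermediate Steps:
U(r) = -25*r (U(r) = -5*r*5 = -25*r)
I(D) = -93 (I(D) = -21 + 3*(-24) = -21 - 72 = -93)
s = -1102/5 (s = -(-1394 - 1*(-2496))/5 = -(-1394 + 2496)/5 = -⅕*1102 = -1102/5 ≈ -220.40)
k = -1102/5 ≈ -220.40
E = 557 (E = -93 - 25*(-26) = -93 + 650 = 557)
k - E = -1102/5 - 1*557 = -1102/5 - 557 = -3887/5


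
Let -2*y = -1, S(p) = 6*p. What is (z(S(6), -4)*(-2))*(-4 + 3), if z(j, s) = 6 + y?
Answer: 13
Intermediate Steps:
y = 1/2 (y = -1/2*(-1) = 1/2 ≈ 0.50000)
z(j, s) = 13/2 (z(j, s) = 6 + 1/2 = 13/2)
(z(S(6), -4)*(-2))*(-4 + 3) = ((13/2)*(-2))*(-4 + 3) = -13*(-1) = 13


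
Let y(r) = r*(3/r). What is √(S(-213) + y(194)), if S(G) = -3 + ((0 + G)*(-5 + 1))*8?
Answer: 4*√426 ≈ 82.559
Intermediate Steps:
S(G) = -3 - 32*G (S(G) = -3 + (G*(-4))*8 = -3 - 4*G*8 = -3 - 32*G)
y(r) = 3
√(S(-213) + y(194)) = √((-3 - 32*(-213)) + 3) = √((-3 + 6816) + 3) = √(6813 + 3) = √6816 = 4*√426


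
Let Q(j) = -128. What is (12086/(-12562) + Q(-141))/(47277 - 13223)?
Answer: -810011/213893174 ≈ -0.0037870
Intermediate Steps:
(12086/(-12562) + Q(-141))/(47277 - 13223) = (12086/(-12562) - 128)/(47277 - 13223) = (12086*(-1/12562) - 128)/34054 = (-6043/6281 - 128)*(1/34054) = -810011/6281*1/34054 = -810011/213893174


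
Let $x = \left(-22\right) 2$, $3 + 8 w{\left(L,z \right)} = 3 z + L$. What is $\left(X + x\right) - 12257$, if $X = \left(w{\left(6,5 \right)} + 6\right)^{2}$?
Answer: $- \frac{195727}{16} \approx -12233.0$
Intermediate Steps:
$w{\left(L,z \right)} = - \frac{3}{8} + \frac{L}{8} + \frac{3 z}{8}$ ($w{\left(L,z \right)} = - \frac{3}{8} + \frac{3 z + L}{8} = - \frac{3}{8} + \frac{L + 3 z}{8} = - \frac{3}{8} + \left(\frac{L}{8} + \frac{3 z}{8}\right) = - \frac{3}{8} + \frac{L}{8} + \frac{3 z}{8}$)
$x = -44$
$X = \frac{1089}{16}$ ($X = \left(\left(- \frac{3}{8} + \frac{1}{8} \cdot 6 + \frac{3}{8} \cdot 5\right) + 6\right)^{2} = \left(\left(- \frac{3}{8} + \frac{3}{4} + \frac{15}{8}\right) + 6\right)^{2} = \left(\frac{9}{4} + 6\right)^{2} = \left(\frac{33}{4}\right)^{2} = \frac{1089}{16} \approx 68.063$)
$\left(X + x\right) - 12257 = \left(\frac{1089}{16} - 44\right) - 12257 = \frac{385}{16} - 12257 = - \frac{195727}{16}$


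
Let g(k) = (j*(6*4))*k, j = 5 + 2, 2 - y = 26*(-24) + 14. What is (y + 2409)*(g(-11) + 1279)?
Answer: -1718949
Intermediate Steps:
y = 612 (y = 2 - (26*(-24) + 14) = 2 - (-624 + 14) = 2 - 1*(-610) = 2 + 610 = 612)
j = 7
g(k) = 168*k (g(k) = (7*(6*4))*k = (7*24)*k = 168*k)
(y + 2409)*(g(-11) + 1279) = (612 + 2409)*(168*(-11) + 1279) = 3021*(-1848 + 1279) = 3021*(-569) = -1718949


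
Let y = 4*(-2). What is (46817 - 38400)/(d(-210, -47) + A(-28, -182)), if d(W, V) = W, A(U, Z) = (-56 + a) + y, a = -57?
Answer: -8417/331 ≈ -25.429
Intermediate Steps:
y = -8
A(U, Z) = -121 (A(U, Z) = (-56 - 57) - 8 = -113 - 8 = -121)
(46817 - 38400)/(d(-210, -47) + A(-28, -182)) = (46817 - 38400)/(-210 - 121) = 8417/(-331) = 8417*(-1/331) = -8417/331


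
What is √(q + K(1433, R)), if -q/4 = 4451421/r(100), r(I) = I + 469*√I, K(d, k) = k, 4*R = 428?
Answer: I*√20708551915/2395 ≈ 60.085*I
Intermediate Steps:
R = 107 (R = (¼)*428 = 107)
q = -8902842/2395 (q = -17805684/(100 + 469*√100) = -17805684/(100 + 469*10) = -17805684/(100 + 4690) = -17805684/4790 = -4*4451421/4790 = -8902842/2395 ≈ -3717.3)
√(q + K(1433, R)) = √(-8902842/2395 + 107) = √(-8646577/2395) = I*√20708551915/2395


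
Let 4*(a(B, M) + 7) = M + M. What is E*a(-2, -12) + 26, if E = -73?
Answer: 975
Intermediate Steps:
a(B, M) = -7 + M/2 (a(B, M) = -7 + (M + M)/4 = -7 + (2*M)/4 = -7 + M/2)
E*a(-2, -12) + 26 = -73*(-7 + (1/2)*(-12)) + 26 = -73*(-7 - 6) + 26 = -73*(-13) + 26 = 949 + 26 = 975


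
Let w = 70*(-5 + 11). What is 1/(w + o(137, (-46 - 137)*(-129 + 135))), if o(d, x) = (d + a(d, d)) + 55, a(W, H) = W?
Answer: 1/749 ≈ 0.0013351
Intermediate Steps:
w = 420 (w = 70*6 = 420)
o(d, x) = 55 + 2*d (o(d, x) = (d + d) + 55 = 2*d + 55 = 55 + 2*d)
1/(w + o(137, (-46 - 137)*(-129 + 135))) = 1/(420 + (55 + 2*137)) = 1/(420 + (55 + 274)) = 1/(420 + 329) = 1/749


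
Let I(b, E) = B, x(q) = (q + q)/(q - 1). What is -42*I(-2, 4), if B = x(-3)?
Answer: -63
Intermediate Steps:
x(q) = 2*q/(-1 + q) (x(q) = (2*q)/(-1 + q) = 2*q/(-1 + q))
B = 3/2 (B = 2*(-3)/(-1 - 3) = 2*(-3)/(-4) = 2*(-3)*(-¼) = 3/2 ≈ 1.5000)
I(b, E) = 3/2
-42*I(-2, 4) = -42*3/2 = -63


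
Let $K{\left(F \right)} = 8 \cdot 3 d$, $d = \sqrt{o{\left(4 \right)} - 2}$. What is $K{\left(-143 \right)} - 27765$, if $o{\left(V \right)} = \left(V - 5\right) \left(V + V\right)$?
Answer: $-27765 + 24 i \sqrt{10} \approx -27765.0 + 75.895 i$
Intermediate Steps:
$o{\left(V \right)} = 2 V \left(-5 + V\right)$ ($o{\left(V \right)} = \left(-5 + V\right) 2 V = 2 V \left(-5 + V\right)$)
$d = i \sqrt{10}$ ($d = \sqrt{2 \cdot 4 \left(-5 + 4\right) - 2} = \sqrt{2 \cdot 4 \left(-1\right) - 2} = \sqrt{-8 - 2} = \sqrt{-10} = i \sqrt{10} \approx 3.1623 i$)
$K{\left(F \right)} = 24 i \sqrt{10}$ ($K{\left(F \right)} = 8 \cdot 3 i \sqrt{10} = 24 i \sqrt{10}$)
$K{\left(-143 \right)} - 27765 = 24 i \sqrt{10} - 27765 = -27765 + 24 i \sqrt{10}$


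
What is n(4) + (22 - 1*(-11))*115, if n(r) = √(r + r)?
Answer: 3795 + 2*√2 ≈ 3797.8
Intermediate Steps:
n(r) = √2*√r (n(r) = √(2*r) = √2*√r)
n(4) + (22 - 1*(-11))*115 = √2*√4 + (22 - 1*(-11))*115 = √2*2 + (22 + 11)*115 = 2*√2 + 33*115 = 2*√2 + 3795 = 3795 + 2*√2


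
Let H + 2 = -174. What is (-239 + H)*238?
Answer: -98770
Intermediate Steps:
H = -176 (H = -2 - 174 = -176)
(-239 + H)*238 = (-239 - 176)*238 = -415*238 = -98770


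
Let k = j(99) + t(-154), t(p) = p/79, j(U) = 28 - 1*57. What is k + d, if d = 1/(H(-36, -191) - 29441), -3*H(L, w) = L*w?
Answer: -77587264/2506907 ≈ -30.949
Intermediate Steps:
H(L, w) = -L*w/3
j(U) = -29 (j(U) = 28 - 57 = -29)
t(p) = p/79 (t(p) = p*(1/79) = p/79)
d = -1/31733 (d = 1/(-⅓*(-36)*(-191) - 29441) = 1/(-2292 - 29441) = 1/(-31733) = -1/31733 ≈ -3.1513e-5)
k = -2445/79 (k = -29 + (1/79)*(-154) = -29 - 154/79 = -2445/79 ≈ -30.949)
k + d = -2445/79 - 1/31733 = -77587264/2506907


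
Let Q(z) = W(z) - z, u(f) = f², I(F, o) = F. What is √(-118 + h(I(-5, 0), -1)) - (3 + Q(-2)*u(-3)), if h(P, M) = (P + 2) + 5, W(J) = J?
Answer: -3 + 2*I*√29 ≈ -3.0 + 10.77*I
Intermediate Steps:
h(P, M) = 7 + P (h(P, M) = (2 + P) + 5 = 7 + P)
Q(z) = 0 (Q(z) = z - z = 0)
√(-118 + h(I(-5, 0), -1)) - (3 + Q(-2)*u(-3)) = √(-118 + (7 - 5)) - (3 + 0*(-3)²) = √(-118 + 2) - (3 + 0*9) = √(-116) - (3 + 0) = 2*I*√29 - 1*3 = 2*I*√29 - 3 = -3 + 2*I*√29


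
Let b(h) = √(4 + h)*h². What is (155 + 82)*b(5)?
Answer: 17775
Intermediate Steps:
b(h) = h²*√(4 + h)
(155 + 82)*b(5) = (155 + 82)*(5²*√(4 + 5)) = 237*(25*√9) = 237*(25*3) = 237*75 = 17775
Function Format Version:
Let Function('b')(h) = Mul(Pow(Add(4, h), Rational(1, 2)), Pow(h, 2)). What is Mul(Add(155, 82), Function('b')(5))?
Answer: 17775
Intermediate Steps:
Function('b')(h) = Mul(Pow(h, 2), Pow(Add(4, h), Rational(1, 2)))
Mul(Add(155, 82), Function('b')(5)) = Mul(Add(155, 82), Mul(Pow(5, 2), Pow(Add(4, 5), Rational(1, 2)))) = Mul(237, Mul(25, Pow(9, Rational(1, 2)))) = Mul(237, Mul(25, 3)) = Mul(237, 75) = 17775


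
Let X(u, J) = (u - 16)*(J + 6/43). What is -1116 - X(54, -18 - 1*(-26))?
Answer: -61288/43 ≈ -1425.3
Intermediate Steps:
X(u, J) = (-16 + u)*(6/43 + J) (X(u, J) = (-16 + u)*(J + 6*(1/43)) = (-16 + u)*(J + 6/43) = (-16 + u)*(6/43 + J))
-1116 - X(54, -18 - 1*(-26)) = -1116 - (-96/43 - 16*(-18 - 1*(-26)) + (6/43)*54 + (-18 - 1*(-26))*54) = -1116 - (-96/43 - 16*(-18 + 26) + 324/43 + (-18 + 26)*54) = -1116 - (-96/43 - 16*8 + 324/43 + 8*54) = -1116 - (-96/43 - 128 + 324/43 + 432) = -1116 - 1*13300/43 = -1116 - 13300/43 = -61288/43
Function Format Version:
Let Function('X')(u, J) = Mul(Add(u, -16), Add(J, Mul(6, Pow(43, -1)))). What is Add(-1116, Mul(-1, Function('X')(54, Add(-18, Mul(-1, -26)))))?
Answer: Rational(-61288, 43) ≈ -1425.3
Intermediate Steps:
Function('X')(u, J) = Mul(Add(-16, u), Add(Rational(6, 43), J)) (Function('X')(u, J) = Mul(Add(-16, u), Add(J, Mul(6, Rational(1, 43)))) = Mul(Add(-16, u), Add(J, Rational(6, 43))) = Mul(Add(-16, u), Add(Rational(6, 43), J)))
Add(-1116, Mul(-1, Function('X')(54, Add(-18, Mul(-1, -26))))) = Add(-1116, Mul(-1, Add(Rational(-96, 43), Mul(-16, Add(-18, Mul(-1, -26))), Mul(Rational(6, 43), 54), Mul(Add(-18, Mul(-1, -26)), 54)))) = Add(-1116, Mul(-1, Add(Rational(-96, 43), Mul(-16, Add(-18, 26)), Rational(324, 43), Mul(Add(-18, 26), 54)))) = Add(-1116, Mul(-1, Add(Rational(-96, 43), Mul(-16, 8), Rational(324, 43), Mul(8, 54)))) = Add(-1116, Mul(-1, Add(Rational(-96, 43), -128, Rational(324, 43), 432))) = Add(-1116, Mul(-1, Rational(13300, 43))) = Add(-1116, Rational(-13300, 43)) = Rational(-61288, 43)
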